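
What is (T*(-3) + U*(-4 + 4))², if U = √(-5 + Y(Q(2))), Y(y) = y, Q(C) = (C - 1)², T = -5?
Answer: 225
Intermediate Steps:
Q(C) = (-1 + C)²
U = 2*I (U = √(-5 + (-1 + 2)²) = √(-5 + 1²) = √(-5 + 1) = √(-4) = 2*I ≈ 2.0*I)
(T*(-3) + U*(-4 + 4))² = (-5*(-3) + (2*I)*(-4 + 4))² = (15 + (2*I)*0)² = (15 + 0)² = 15² = 225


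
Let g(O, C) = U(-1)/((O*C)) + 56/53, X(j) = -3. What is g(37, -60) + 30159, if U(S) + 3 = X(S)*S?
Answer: 1598483/53 ≈ 30160.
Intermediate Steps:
U(S) = -3 - 3*S
g(O, C) = 56/53 (g(O, C) = (-3 - 3*(-1))/((O*C)) + 56/53 = (-3 + 3)/((C*O)) + 56*(1/53) = 0*(1/(C*O)) + 56/53 = 0 + 56/53 = 56/53)
g(37, -60) + 30159 = 56/53 + 30159 = 1598483/53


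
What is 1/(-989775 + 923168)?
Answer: -1/66607 ≈ -1.5013e-5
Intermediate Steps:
1/(-989775 + 923168) = 1/(-66607) = -1/66607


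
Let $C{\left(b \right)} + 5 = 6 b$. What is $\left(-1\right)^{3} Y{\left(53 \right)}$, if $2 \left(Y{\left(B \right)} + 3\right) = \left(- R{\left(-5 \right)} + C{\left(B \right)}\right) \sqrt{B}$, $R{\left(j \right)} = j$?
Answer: $3 - 159 \sqrt{53} \approx -1154.5$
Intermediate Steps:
$C{\left(b \right)} = -5 + 6 b$
$Y{\left(B \right)} = -3 + 3 B^{\frac{3}{2}}$ ($Y{\left(B \right)} = -3 + \frac{\left(\left(-1\right) \left(-5\right) + \left(-5 + 6 B\right)\right) \sqrt{B}}{2} = -3 + \frac{\left(5 + \left(-5 + 6 B\right)\right) \sqrt{B}}{2} = -3 + \frac{6 B \sqrt{B}}{2} = -3 + \frac{6 B^{\frac{3}{2}}}{2} = -3 + 3 B^{\frac{3}{2}}$)
$\left(-1\right)^{3} Y{\left(53 \right)} = \left(-1\right)^{3} \left(-3 + 3 \cdot 53^{\frac{3}{2}}\right) = - (-3 + 3 \cdot 53 \sqrt{53}) = - (-3 + 159 \sqrt{53}) = 3 - 159 \sqrt{53}$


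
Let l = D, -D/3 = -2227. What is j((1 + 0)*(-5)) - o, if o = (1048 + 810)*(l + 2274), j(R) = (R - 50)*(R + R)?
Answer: -16637840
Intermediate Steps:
D = 6681 (D = -3*(-2227) = 6681)
l = 6681
j(R) = 2*R*(-50 + R) (j(R) = (-50 + R)*(2*R) = 2*R*(-50 + R))
o = 16638390 (o = (1048 + 810)*(6681 + 2274) = 1858*8955 = 16638390)
j((1 + 0)*(-5)) - o = 2*((1 + 0)*(-5))*(-50 + (1 + 0)*(-5)) - 1*16638390 = 2*(1*(-5))*(-50 + 1*(-5)) - 16638390 = 2*(-5)*(-50 - 5) - 16638390 = 2*(-5)*(-55) - 16638390 = 550 - 16638390 = -16637840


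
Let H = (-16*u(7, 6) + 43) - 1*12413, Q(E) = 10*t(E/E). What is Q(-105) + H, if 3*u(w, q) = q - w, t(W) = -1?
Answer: -37124/3 ≈ -12375.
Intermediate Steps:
u(w, q) = -w/3 + q/3 (u(w, q) = (q - w)/3 = -w/3 + q/3)
Q(E) = -10 (Q(E) = 10*(-1) = -10)
H = -37094/3 (H = (-16*(-⅓*7 + (⅓)*6) + 43) - 1*12413 = (-16*(-7/3 + 2) + 43) - 12413 = (-16*(-⅓) + 43) - 12413 = (16/3 + 43) - 12413 = 145/3 - 12413 = -37094/3 ≈ -12365.)
Q(-105) + H = -10 - 37094/3 = -37124/3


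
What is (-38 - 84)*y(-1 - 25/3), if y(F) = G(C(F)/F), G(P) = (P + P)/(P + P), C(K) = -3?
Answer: -122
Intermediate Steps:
G(P) = 1 (G(P) = (2*P)/((2*P)) = (2*P)*(1/(2*P)) = 1)
y(F) = 1
(-38 - 84)*y(-1 - 25/3) = (-38 - 84)*1 = -122*1 = -122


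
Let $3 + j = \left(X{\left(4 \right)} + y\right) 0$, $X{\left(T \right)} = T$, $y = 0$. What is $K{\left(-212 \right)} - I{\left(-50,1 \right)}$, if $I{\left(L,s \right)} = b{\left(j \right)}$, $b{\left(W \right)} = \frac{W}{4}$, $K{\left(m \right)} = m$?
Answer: $- \frac{845}{4} \approx -211.25$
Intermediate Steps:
$j = -3$ ($j = -3 + \left(4 + 0\right) 0 = -3 + 4 \cdot 0 = -3 + 0 = -3$)
$b{\left(W \right)} = \frac{W}{4}$ ($b{\left(W \right)} = W \frac{1}{4} = \frac{W}{4}$)
$I{\left(L,s \right)} = - \frac{3}{4}$ ($I{\left(L,s \right)} = \frac{1}{4} \left(-3\right) = - \frac{3}{4}$)
$K{\left(-212 \right)} - I{\left(-50,1 \right)} = -212 - - \frac{3}{4} = -212 + \frac{3}{4} = - \frac{845}{4}$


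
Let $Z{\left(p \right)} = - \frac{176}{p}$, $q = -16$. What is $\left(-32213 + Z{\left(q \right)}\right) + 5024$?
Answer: $-27178$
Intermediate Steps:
$\left(-32213 + Z{\left(q \right)}\right) + 5024 = \left(-32213 - \frac{176}{-16}\right) + 5024 = \left(-32213 - -11\right) + 5024 = \left(-32213 + 11\right) + 5024 = -32202 + 5024 = -27178$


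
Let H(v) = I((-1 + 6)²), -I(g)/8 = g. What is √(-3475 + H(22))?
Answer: 35*I*√3 ≈ 60.622*I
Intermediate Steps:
I(g) = -8*g
H(v) = -200 (H(v) = -8*(-1 + 6)² = -8*5² = -8*25 = -200)
√(-3475 + H(22)) = √(-3475 - 200) = √(-3675) = 35*I*√3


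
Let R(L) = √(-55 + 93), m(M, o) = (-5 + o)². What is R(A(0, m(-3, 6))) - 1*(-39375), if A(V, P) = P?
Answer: 39375 + √38 ≈ 39381.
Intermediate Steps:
R(L) = √38
R(A(0, m(-3, 6))) - 1*(-39375) = √38 - 1*(-39375) = √38 + 39375 = 39375 + √38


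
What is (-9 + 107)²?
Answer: 9604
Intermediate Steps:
(-9 + 107)² = 98² = 9604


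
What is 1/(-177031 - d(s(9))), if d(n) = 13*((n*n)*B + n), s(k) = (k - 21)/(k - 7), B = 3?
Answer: -1/178357 ≈ -5.6067e-6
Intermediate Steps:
s(k) = (-21 + k)/(-7 + k)
d(n) = 13*n + 39*n**2 (d(n) = 13*((n*n)*3 + n) = 13*(n**2*3 + n) = 13*(3*n**2 + n) = 13*(n + 3*n**2) = 13*n + 39*n**2)
1/(-177031 - d(s(9))) = 1/(-177031 - 13*(-21 + 9)/(-7 + 9)*(1 + 3*((-21 + 9)/(-7 + 9)))) = 1/(-177031 - 13*-12/2*(1 + 3*(-12/2))) = 1/(-177031 - 13*(1/2)*(-12)*(1 + 3*((1/2)*(-12)))) = 1/(-177031 - 13*(-6)*(1 + 3*(-6))) = 1/(-177031 - 13*(-6)*(1 - 18)) = 1/(-177031 - 13*(-6)*(-17)) = 1/(-177031 - 1*1326) = 1/(-177031 - 1326) = 1/(-178357) = -1/178357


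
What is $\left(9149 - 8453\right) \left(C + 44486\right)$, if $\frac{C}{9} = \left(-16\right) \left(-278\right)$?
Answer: $58824528$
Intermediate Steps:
$C = 40032$ ($C = 9 \left(\left(-16\right) \left(-278\right)\right) = 9 \cdot 4448 = 40032$)
$\left(9149 - 8453\right) \left(C + 44486\right) = \left(9149 - 8453\right) \left(40032 + 44486\right) = 696 \cdot 84518 = 58824528$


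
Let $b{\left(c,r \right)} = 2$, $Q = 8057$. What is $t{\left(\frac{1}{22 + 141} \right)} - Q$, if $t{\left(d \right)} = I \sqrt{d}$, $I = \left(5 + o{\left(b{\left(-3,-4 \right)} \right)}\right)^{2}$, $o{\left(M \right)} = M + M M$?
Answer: $-8057 + \frac{121 \sqrt{163}}{163} \approx -8047.5$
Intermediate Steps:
$o{\left(M \right)} = M + M^{2}$
$I = 121$ ($I = \left(5 + 2 \left(1 + 2\right)\right)^{2} = \left(5 + 2 \cdot 3\right)^{2} = \left(5 + 6\right)^{2} = 11^{2} = 121$)
$t{\left(d \right)} = 121 \sqrt{d}$
$t{\left(\frac{1}{22 + 141} \right)} - Q = 121 \sqrt{\frac{1}{22 + 141}} - 8057 = 121 \sqrt{\frac{1}{163}} - 8057 = \frac{121}{\sqrt{163}} - 8057 = 121 \frac{\sqrt{163}}{163} - 8057 = \frac{121 \sqrt{163}}{163} - 8057 = -8057 + \frac{121 \sqrt{163}}{163}$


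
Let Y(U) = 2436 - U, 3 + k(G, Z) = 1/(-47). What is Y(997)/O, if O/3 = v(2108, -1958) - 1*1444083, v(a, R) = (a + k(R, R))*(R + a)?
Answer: -67633/159095403 ≈ -0.00042511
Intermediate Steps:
k(G, Z) = -142/47 (k(G, Z) = -3 + 1/(-47) = -3 - 1/47 = -142/47)
v(a, R) = (-142/47 + a)*(R + a) (v(a, R) = (a - 142/47)*(R + a) = (-142/47 + a)*(R + a))
O = -159095403/47 (O = 3*((2108² - 142/47*(-1958) - 142/47*2108 - 1958*2108) - 1*1444083) = 3*((4443664 + 278036/47 - 299336/47 - 4127464) - 1444083) = 3*(14840100/47 - 1444083) = 3*(-53031801/47) = -159095403/47 ≈ -3.3850e+6)
Y(997)/O = (2436 - 1*997)/(-159095403/47) = (2436 - 997)*(-47/159095403) = 1439*(-47/159095403) = -67633/159095403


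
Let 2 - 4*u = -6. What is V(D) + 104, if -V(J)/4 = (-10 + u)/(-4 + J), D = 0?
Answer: 96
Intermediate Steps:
u = 2 (u = 1/2 - 1/4*(-6) = 1/2 + 3/2 = 2)
V(J) = 32/(-4 + J) (V(J) = -4*(-10 + 2)/(-4 + J) = -(-32)/(-4 + J) = 32/(-4 + J))
V(D) + 104 = 32/(-4 + 0) + 104 = 32/(-4) + 104 = 32*(-1/4) + 104 = -8 + 104 = 96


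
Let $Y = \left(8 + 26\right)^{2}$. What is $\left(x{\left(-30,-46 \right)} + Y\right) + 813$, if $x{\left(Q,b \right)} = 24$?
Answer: $1993$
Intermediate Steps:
$Y = 1156$ ($Y = 34^{2} = 1156$)
$\left(x{\left(-30,-46 \right)} + Y\right) + 813 = \left(24 + 1156\right) + 813 = 1180 + 813 = 1993$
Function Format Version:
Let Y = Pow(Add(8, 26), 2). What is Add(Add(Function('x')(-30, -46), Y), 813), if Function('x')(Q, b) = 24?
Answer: 1993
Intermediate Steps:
Y = 1156 (Y = Pow(34, 2) = 1156)
Add(Add(Function('x')(-30, -46), Y), 813) = Add(Add(24, 1156), 813) = Add(1180, 813) = 1993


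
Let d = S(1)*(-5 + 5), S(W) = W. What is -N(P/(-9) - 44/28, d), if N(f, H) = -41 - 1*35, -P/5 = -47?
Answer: 76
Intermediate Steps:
P = 235 (P = -5*(-47) = 235)
d = 0 (d = 1*(-5 + 5) = 1*0 = 0)
N(f, H) = -76 (N(f, H) = -41 - 35 = -76)
-N(P/(-9) - 44/28, d) = -1*(-76) = 76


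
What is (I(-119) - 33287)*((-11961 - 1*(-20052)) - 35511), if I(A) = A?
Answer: 915992520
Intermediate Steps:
(I(-119) - 33287)*((-11961 - 1*(-20052)) - 35511) = (-119 - 33287)*((-11961 - 1*(-20052)) - 35511) = -33406*((-11961 + 20052) - 35511) = -33406*(8091 - 35511) = -33406*(-27420) = 915992520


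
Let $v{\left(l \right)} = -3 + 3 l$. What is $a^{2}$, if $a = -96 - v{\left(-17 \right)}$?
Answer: $1764$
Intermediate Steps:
$a = -42$ ($a = -96 - \left(-3 + 3 \left(-17\right)\right) = -96 - \left(-3 - 51\right) = -96 - -54 = -96 + 54 = -42$)
$a^{2} = \left(-42\right)^{2} = 1764$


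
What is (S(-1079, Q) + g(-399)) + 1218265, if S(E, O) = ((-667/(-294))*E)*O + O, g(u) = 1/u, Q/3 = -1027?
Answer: 48918126337/5586 ≈ 8.7573e+6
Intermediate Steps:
Q = -3081 (Q = 3*(-1027) = -3081)
S(E, O) = O + 667*E*O/294 (S(E, O) = ((-667*(-1/294))*E)*O + O = (667*E/294)*O + O = 667*E*O/294 + O = O + 667*E*O/294)
(S(-1079, Q) + g(-399)) + 1218265 = ((1/294)*(-3081)*(294 + 667*(-1079)) + 1/(-399)) + 1218265 = ((1/294)*(-3081)*(294 - 719693) - 1/399) + 1218265 = ((1/294)*(-3081)*(-719399) - 1/399) + 1218265 = (738822773/98 - 1/399) + 1218265 = 42112898047/5586 + 1218265 = 48918126337/5586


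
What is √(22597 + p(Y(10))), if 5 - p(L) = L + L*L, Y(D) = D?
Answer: 2*√5623 ≈ 149.97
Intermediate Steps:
p(L) = 5 - L - L² (p(L) = 5 - (L + L*L) = 5 - (L + L²) = 5 + (-L - L²) = 5 - L - L²)
√(22597 + p(Y(10))) = √(22597 + (5 - 1*10 - 1*10²)) = √(22597 + (5 - 10 - 1*100)) = √(22597 + (5 - 10 - 100)) = √(22597 - 105) = √22492 = 2*√5623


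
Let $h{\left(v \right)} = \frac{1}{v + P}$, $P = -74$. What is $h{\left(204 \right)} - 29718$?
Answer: $- \frac{3863339}{130} \approx -29718.0$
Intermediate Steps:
$h{\left(v \right)} = \frac{1}{-74 + v}$ ($h{\left(v \right)} = \frac{1}{v - 74} = \frac{1}{-74 + v}$)
$h{\left(204 \right)} - 29718 = \frac{1}{-74 + 204} - 29718 = \frac{1}{130} - 29718 = - \frac{3863339}{130}$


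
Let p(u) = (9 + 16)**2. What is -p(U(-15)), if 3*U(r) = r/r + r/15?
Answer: -625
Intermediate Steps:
U(r) = 1/3 + r/45 (U(r) = (r/r + r/15)/3 = (1 + r*(1/15))/3 = (1 + r/15)/3 = 1/3 + r/45)
p(u) = 625 (p(u) = 25**2 = 625)
-p(U(-15)) = -1*625 = -625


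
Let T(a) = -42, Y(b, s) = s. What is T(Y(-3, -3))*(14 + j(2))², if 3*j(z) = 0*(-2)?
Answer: -8232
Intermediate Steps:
j(z) = 0 (j(z) = (0*(-2))/3 = (⅓)*0 = 0)
T(Y(-3, -3))*(14 + j(2))² = -42*(14 + 0)² = -42*14² = -42*196 = -8232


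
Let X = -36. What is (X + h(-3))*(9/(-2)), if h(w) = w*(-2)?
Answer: 135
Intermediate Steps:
h(w) = -2*w
(X + h(-3))*(9/(-2)) = (-36 - 2*(-3))*(9/(-2)) = (-36 + 6)*(9*(-½)) = -30*(-9/2) = 135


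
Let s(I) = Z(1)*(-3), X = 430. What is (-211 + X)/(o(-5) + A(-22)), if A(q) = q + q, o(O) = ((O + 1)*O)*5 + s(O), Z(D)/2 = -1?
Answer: 219/62 ≈ 3.5323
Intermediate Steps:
Z(D) = -2 (Z(D) = 2*(-1) = -2)
s(I) = 6 (s(I) = -2*(-3) = 6)
o(O) = 6 + 5*O*(1 + O) (o(O) = ((O + 1)*O)*5 + 6 = ((1 + O)*O)*5 + 6 = (O*(1 + O))*5 + 6 = 5*O*(1 + O) + 6 = 6 + 5*O*(1 + O))
A(q) = 2*q
(-211 + X)/(o(-5) + A(-22)) = (-211 + 430)/((6 + 5*(-5) + 5*(-5)**2) + 2*(-22)) = 219/((6 - 25 + 5*25) - 44) = 219/((6 - 25 + 125) - 44) = 219/(106 - 44) = 219/62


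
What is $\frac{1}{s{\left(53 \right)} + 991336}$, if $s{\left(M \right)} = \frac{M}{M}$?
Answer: $\frac{1}{991337} \approx 1.0087 \cdot 10^{-6}$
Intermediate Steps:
$s{\left(M \right)} = 1$
$\frac{1}{s{\left(53 \right)} + 991336} = \frac{1}{1 + 991336} = \frac{1}{991337}$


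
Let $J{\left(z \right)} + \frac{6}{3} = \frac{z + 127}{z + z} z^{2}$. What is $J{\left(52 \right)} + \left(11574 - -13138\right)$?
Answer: $29364$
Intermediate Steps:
$J{\left(z \right)} = -2 + \frac{z \left(127 + z\right)}{2}$ ($J{\left(z \right)} = -2 + \frac{z + 127}{z + z} z^{2} = -2 + \frac{127 + z}{2 z} z^{2} = -2 + \frac{z \left(127 + z\right)}{2}$)
$J{\left(52 \right)} + \left(11574 - -13138\right) = \left(-2 + \frac{52^{2}}{2} + \frac{127}{2} \cdot 52\right) + \left(11574 - -13138\right) = \left(-2 + \frac{1}{2} \cdot 2704 + 3302\right) + \left(11574 + 13138\right) = \left(-2 + 1352 + 3302\right) + 24712 = 4652 + 24712 = 29364$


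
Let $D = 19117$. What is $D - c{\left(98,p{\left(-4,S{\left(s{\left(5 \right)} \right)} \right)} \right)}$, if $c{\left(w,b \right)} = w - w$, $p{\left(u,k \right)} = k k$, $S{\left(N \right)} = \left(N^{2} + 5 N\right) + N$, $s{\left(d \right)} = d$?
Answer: $19117$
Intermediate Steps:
$S{\left(N \right)} = N^{2} + 6 N$
$p{\left(u,k \right)} = k^{2}$
$c{\left(w,b \right)} = 0$
$D - c{\left(98,p{\left(-4,S{\left(s{\left(5 \right)} \right)} \right)} \right)} = 19117 - 0 = 19117 + 0 = 19117$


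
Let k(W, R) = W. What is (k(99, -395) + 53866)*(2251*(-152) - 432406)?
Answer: -41799022470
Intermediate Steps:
(k(99, -395) + 53866)*(2251*(-152) - 432406) = (99 + 53866)*(2251*(-152) - 432406) = 53965*(-342152 - 432406) = 53965*(-774558) = -41799022470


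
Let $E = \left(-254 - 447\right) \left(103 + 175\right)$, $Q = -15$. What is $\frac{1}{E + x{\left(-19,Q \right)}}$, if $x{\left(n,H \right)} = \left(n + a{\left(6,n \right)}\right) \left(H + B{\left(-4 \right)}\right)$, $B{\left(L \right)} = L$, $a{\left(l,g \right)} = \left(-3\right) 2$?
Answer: $- \frac{1}{194403} \approx -5.144 \cdot 10^{-6}$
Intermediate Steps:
$a{\left(l,g \right)} = -6$
$E = -194878$ ($E = \left(-701\right) 278 = -194878$)
$x{\left(n,H \right)} = \left(-6 + n\right) \left(-4 + H\right)$ ($x{\left(n,H \right)} = \left(n - 6\right) \left(H - 4\right) = \left(-6 + n\right) \left(-4 + H\right)$)
$\frac{1}{E + x{\left(-19,Q \right)}} = \frac{1}{-194878 - -475} = \frac{1}{-194878 + \left(24 + 90 + 76 + 285\right)} = \frac{1}{-194878 + 475} = \frac{1}{-194403} = - \frac{1}{194403}$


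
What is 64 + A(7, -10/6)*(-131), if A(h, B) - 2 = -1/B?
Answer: -1383/5 ≈ -276.60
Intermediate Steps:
A(h, B) = 2 - 1/B
64 + A(7, -10/6)*(-131) = 64 + (2 - 1/((-10/6)))*(-131) = 64 + (2 - 1/((-10*⅙)))*(-131) = 64 + (2 - 1/(-5/3))*(-131) = 64 + (2 - 1*(-⅗))*(-131) = 64 + (2 + ⅗)*(-131) = 64 + (13/5)*(-131) = 64 - 1703/5 = -1383/5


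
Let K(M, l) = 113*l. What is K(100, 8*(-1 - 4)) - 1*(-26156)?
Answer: 21636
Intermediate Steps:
K(100, 8*(-1 - 4)) - 1*(-26156) = 113*(8*(-1 - 4)) - 1*(-26156) = 113*(8*(-5)) + 26156 = 113*(-40) + 26156 = -4520 + 26156 = 21636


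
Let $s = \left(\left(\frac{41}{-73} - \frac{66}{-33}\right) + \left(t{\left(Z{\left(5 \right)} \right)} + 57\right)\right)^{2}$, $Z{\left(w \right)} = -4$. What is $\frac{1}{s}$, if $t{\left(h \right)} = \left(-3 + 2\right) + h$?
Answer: $\frac{5329}{15217801} \approx 0.00035018$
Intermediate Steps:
$t{\left(h \right)} = -1 + h$
$s = \frac{15217801}{5329}$ ($s = \left(\left(\frac{41}{-73} - \frac{66}{-33}\right) + \left(\left(-1 - 4\right) + 57\right)\right)^{2} = \left(\left(41 \left(- \frac{1}{73}\right) - -2\right) + \left(-5 + 57\right)\right)^{2} = \left(\left(- \frac{41}{73} + 2\right) + 52\right)^{2} = \left(\frac{105}{73} + 52\right)^{2} = \left(\frac{3901}{73}\right)^{2} = \frac{15217801}{5329} \approx 2855.7$)
$\frac{1}{s} = \frac{1}{\frac{15217801}{5329}} = \frac{5329}{15217801}$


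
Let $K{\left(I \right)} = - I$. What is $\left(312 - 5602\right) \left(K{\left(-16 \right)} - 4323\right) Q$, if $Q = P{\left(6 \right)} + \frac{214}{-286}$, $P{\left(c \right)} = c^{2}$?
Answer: $\frac{114854295230}{143} \approx 8.0318 \cdot 10^{8}$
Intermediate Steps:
$Q = \frac{5041}{143}$ ($Q = 6^{2} + \frac{214}{-286} = 36 + 214 \left(- \frac{1}{286}\right) = 36 - \frac{107}{143} = \frac{5041}{143} \approx 35.252$)
$\left(312 - 5602\right) \left(K{\left(-16 \right)} - 4323\right) Q = \left(312 - 5602\right) \left(\left(-1\right) \left(-16\right) - 4323\right) \frac{5041}{143} = - 5290 \left(16 - 4323\right) \frac{5041}{143} = \left(-5290\right) \left(-4307\right) \frac{5041}{143} = 22784030 \cdot \frac{5041}{143} = \frac{114854295230}{143}$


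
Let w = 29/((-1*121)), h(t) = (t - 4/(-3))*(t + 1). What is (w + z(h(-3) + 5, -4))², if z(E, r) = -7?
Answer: 767376/14641 ≈ 52.413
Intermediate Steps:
h(t) = (1 + t)*(4/3 + t) (h(t) = (t - 4*(-⅓))*(1 + t) = (t + 4/3)*(1 + t) = (4/3 + t)*(1 + t) = (1 + t)*(4/3 + t))
w = -29/121 (w = 29/(-121) = 29*(-1/121) = -29/121 ≈ -0.23967)
(w + z(h(-3) + 5, -4))² = (-29/121 - 7)² = (-876/121)² = 767376/14641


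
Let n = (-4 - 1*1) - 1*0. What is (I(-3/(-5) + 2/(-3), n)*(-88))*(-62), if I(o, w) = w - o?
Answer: -403744/15 ≈ -26916.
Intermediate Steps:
n = -5 (n = (-4 - 1) + 0 = -5 + 0 = -5)
(I(-3/(-5) + 2/(-3), n)*(-88))*(-62) = ((-5 - (-3/(-5) + 2/(-3)))*(-88))*(-62) = ((-5 - (-3*(-⅕) + 2*(-⅓)))*(-88))*(-62) = ((-5 - (⅗ - ⅔))*(-88))*(-62) = ((-5 - 1*(-1/15))*(-88))*(-62) = ((-5 + 1/15)*(-88))*(-62) = -74/15*(-88)*(-62) = (6512/15)*(-62) = -403744/15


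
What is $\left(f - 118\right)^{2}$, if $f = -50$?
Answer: $28224$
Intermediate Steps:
$\left(f - 118\right)^{2} = \left(-50 - 118\right)^{2} = \left(-168\right)^{2} = 28224$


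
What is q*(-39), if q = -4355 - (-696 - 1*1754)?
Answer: 74295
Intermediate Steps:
q = -1905 (q = -4355 - (-696 - 1754) = -4355 - 1*(-2450) = -4355 + 2450 = -1905)
q*(-39) = -1905*(-39) = 74295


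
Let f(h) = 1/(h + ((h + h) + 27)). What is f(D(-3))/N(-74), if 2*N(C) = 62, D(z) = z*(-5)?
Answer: 1/2232 ≈ 0.00044803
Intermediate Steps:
D(z) = -5*z
f(h) = 1/(27 + 3*h) (f(h) = 1/(h + (2*h + 27)) = 1/(h + (27 + 2*h)) = 1/(27 + 3*h))
N(C) = 31 (N(C) = (½)*62 = 31)
f(D(-3))/N(-74) = (1/(3*(9 - 5*(-3))))/31 = (1/(3*(9 + 15)))*(1/31) = ((⅓)/24)*(1/31) = ((⅓)*(1/24))*(1/31) = (1/72)*(1/31) = 1/2232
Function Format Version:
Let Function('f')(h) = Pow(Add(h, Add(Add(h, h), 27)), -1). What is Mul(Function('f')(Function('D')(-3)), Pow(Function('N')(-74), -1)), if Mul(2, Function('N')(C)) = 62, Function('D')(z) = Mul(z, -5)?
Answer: Rational(1, 2232) ≈ 0.00044803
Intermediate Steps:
Function('D')(z) = Mul(-5, z)
Function('f')(h) = Pow(Add(27, Mul(3, h)), -1) (Function('f')(h) = Pow(Add(h, Add(Mul(2, h), 27)), -1) = Pow(Add(h, Add(27, Mul(2, h))), -1) = Pow(Add(27, Mul(3, h)), -1))
Function('N')(C) = 31 (Function('N')(C) = Mul(Rational(1, 2), 62) = 31)
Mul(Function('f')(Function('D')(-3)), Pow(Function('N')(-74), -1)) = Mul(Mul(Rational(1, 3), Pow(Add(9, Mul(-5, -3)), -1)), Pow(31, -1)) = Mul(Mul(Rational(1, 3), Pow(Add(9, 15), -1)), Rational(1, 31)) = Mul(Mul(Rational(1, 3), Pow(24, -1)), Rational(1, 31)) = Mul(Mul(Rational(1, 3), Rational(1, 24)), Rational(1, 31)) = Mul(Rational(1, 72), Rational(1, 31)) = Rational(1, 2232)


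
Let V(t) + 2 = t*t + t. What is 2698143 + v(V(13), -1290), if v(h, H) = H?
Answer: 2696853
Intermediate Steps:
V(t) = -2 + t + t² (V(t) = -2 + (t*t + t) = -2 + (t² + t) = -2 + (t + t²) = -2 + t + t²)
2698143 + v(V(13), -1290) = 2698143 - 1290 = 2696853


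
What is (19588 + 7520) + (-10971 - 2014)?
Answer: 14123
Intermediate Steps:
(19588 + 7520) + (-10971 - 2014) = 27108 - 12985 = 14123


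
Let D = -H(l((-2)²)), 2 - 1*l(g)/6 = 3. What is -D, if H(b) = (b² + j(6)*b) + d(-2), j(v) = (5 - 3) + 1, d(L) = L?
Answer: 16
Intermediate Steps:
l(g) = -6 (l(g) = 12 - 6*3 = 12 - 18 = -6)
j(v) = 3 (j(v) = 2 + 1 = 3)
H(b) = -2 + b² + 3*b (H(b) = (b² + 3*b) - 2 = -2 + b² + 3*b)
D = -16 (D = -(-2 + (-6)² + 3*(-6)) = -(-2 + 36 - 18) = -1*16 = -16)
-D = -1*(-16) = 16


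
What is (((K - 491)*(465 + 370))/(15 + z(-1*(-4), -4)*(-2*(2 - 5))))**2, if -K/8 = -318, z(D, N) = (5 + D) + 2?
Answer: 2938670205025/6561 ≈ 4.4790e+8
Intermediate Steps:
z(D, N) = 7 + D
K = 2544 (K = -8*(-318) = 2544)
(((K - 491)*(465 + 370))/(15 + z(-1*(-4), -4)*(-2*(2 - 5))))**2 = (((2544 - 491)*(465 + 370))/(15 + (7 - 1*(-4))*(-2*(2 - 5))))**2 = ((2053*835)/(15 + (7 + 4)*(-2*(-3))))**2 = (1714255/(15 + 11*6))**2 = (1714255/(15 + 66))**2 = (1714255/81)**2 = 2938670205025/6561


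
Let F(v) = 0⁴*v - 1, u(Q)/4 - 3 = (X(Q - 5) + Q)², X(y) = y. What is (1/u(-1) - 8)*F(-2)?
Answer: 1663/208 ≈ 7.9952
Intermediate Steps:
u(Q) = 12 + 4*(-5 + 2*Q)² (u(Q) = 12 + 4*((Q - 5) + Q)² = 12 + 4*((-5 + Q) + Q)² = 12 + 4*(-5 + 2*Q)²)
F(v) = -1 (F(v) = 0*v - 1 = 0 - 1 = -1)
(1/u(-1) - 8)*F(-2) = (1/(12 + 4*(-5 + 2*(-1))²) - 8)*(-1) = (1/(12 + 4*(-5 - 2)²) - 8)*(-1) = (1/(12 + 4*(-7)²) - 8)*(-1) = (1/(12 + 4*49) - 8)*(-1) = (1/(12 + 196) - 8)*(-1) = (1/208 - 8)*(-1) = -1663/208*(-1) = 1663/208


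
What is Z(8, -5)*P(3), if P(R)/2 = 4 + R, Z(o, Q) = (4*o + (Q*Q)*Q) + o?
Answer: -1190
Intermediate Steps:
Z(o, Q) = Q³ + 5*o (Z(o, Q) = (4*o + Q²*Q) + o = (4*o + Q³) + o = (Q³ + 4*o) + o = Q³ + 5*o)
P(R) = 8 + 2*R (P(R) = 2*(4 + R) = 8 + 2*R)
Z(8, -5)*P(3) = ((-5)³ + 5*8)*(8 + 2*3) = (-125 + 40)*(8 + 6) = -85*14 = -1190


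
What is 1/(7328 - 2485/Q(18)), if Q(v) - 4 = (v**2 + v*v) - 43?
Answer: 87/637181 ≈ 0.00013654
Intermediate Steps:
Q(v) = -39 + 2*v**2 (Q(v) = 4 + ((v**2 + v*v) - 43) = 4 + ((v**2 + v**2) - 43) = 4 + (2*v**2 - 43) = 4 + (-43 + 2*v**2) = -39 + 2*v**2)
1/(7328 - 2485/Q(18)) = 1/(7328 - 2485/(-39 + 2*18**2)) = 1/(7328 - 2485/(-39 + 2*324)) = 1/(7328 - 2485/(-39 + 648)) = 1/(7328 - 2485/609) = 1/(7328 - 2485*1/609) = 1/(7328 - 355/87) = 1/(637181/87) = 87/637181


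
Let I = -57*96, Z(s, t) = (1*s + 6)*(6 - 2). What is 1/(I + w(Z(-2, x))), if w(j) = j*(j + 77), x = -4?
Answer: -1/3984 ≈ -0.00025100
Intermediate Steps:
Z(s, t) = 24 + 4*s (Z(s, t) = (s + 6)*4 = (6 + s)*4 = 24 + 4*s)
I = -5472
w(j) = j*(77 + j)
1/(I + w(Z(-2, x))) = 1/(-5472 + (24 + 4*(-2))*(77 + (24 + 4*(-2)))) = 1/(-5472 + (24 - 8)*(77 + (24 - 8))) = 1/(-5472 + 16*(77 + 16)) = 1/(-5472 + 16*93) = 1/(-5472 + 1488) = 1/(-3984) = -1/3984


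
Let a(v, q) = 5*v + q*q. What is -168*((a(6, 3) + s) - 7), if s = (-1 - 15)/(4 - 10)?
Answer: -5824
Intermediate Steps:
a(v, q) = q**2 + 5*v (a(v, q) = 5*v + q**2 = q**2 + 5*v)
s = 8/3 (s = -16/(-6) = -16*(-1/6) = 8/3 ≈ 2.6667)
-168*((a(6, 3) + s) - 7) = -168*(((3**2 + 5*6) + 8/3) - 7) = -168*(((9 + 30) + 8/3) - 7) = -168*((39 + 8/3) - 7) = -168*(125/3 - 7) = -168*104/3 = -5824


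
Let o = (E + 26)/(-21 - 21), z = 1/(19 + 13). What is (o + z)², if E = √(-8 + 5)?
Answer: 155257/451584 + 395*I*√3/14112 ≈ 0.34381 + 0.048481*I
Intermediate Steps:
E = I*√3 (E = √(-3) = I*√3 ≈ 1.732*I)
z = 1/32 ≈ 0.031250
o = -13/21 - I*√3/42 (o = (I*√3 + 26)/(-21 - 21) = (26 + I*√3)/(-42) = (26 + I*√3)*(-1/42) = -13/21 - I*√3/42 ≈ -0.61905 - 0.041239*I)
(o + z)² = ((-13/21 - I*√3/42) + 1/32)² = (-395/672 - I*√3/42)²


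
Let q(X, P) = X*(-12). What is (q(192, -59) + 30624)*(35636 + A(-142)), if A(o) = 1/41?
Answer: 41377700640/41 ≈ 1.0092e+9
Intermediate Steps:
q(X, P) = -12*X
A(o) = 1/41
(q(192, -59) + 30624)*(35636 + A(-142)) = (-12*192 + 30624)*(35636 + 1/41) = (-2304 + 30624)*(1461077/41) = 28320*(1461077/41) = 41377700640/41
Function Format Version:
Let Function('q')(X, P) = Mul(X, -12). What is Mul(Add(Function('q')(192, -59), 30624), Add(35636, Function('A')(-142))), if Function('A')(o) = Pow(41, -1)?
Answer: Rational(41377700640, 41) ≈ 1.0092e+9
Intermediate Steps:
Function('q')(X, P) = Mul(-12, X)
Function('A')(o) = Rational(1, 41)
Mul(Add(Function('q')(192, -59), 30624), Add(35636, Function('A')(-142))) = Mul(Add(Mul(-12, 192), 30624), Add(35636, Rational(1, 41))) = Mul(Add(-2304, 30624), Rational(1461077, 41)) = Mul(28320, Rational(1461077, 41)) = Rational(41377700640, 41)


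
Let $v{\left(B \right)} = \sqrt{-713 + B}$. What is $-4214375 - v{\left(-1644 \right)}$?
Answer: $-4214375 - i \sqrt{2357} \approx -4.2144 \cdot 10^{6} - 48.549 i$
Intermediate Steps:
$-4214375 - v{\left(-1644 \right)} = -4214375 - \sqrt{-713 - 1644} = -4214375 - \sqrt{-2357} = -4214375 - i \sqrt{2357}$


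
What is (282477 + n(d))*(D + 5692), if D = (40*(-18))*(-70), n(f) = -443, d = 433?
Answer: 15819851128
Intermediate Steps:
D = 50400 (D = -720*(-70) = 50400)
(282477 + n(d))*(D + 5692) = (282477 - 443)*(50400 + 5692) = 282034*56092 = 15819851128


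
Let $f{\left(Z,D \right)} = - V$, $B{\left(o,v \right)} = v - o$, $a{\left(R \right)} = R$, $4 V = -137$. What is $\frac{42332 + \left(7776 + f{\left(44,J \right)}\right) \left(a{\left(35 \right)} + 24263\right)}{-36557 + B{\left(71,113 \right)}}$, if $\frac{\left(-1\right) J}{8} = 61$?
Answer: $- \frac{379631573}{73030} \approx -5198.3$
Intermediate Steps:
$V = - \frac{137}{4}$ ($V = \frac{1}{4} \left(-137\right) = - \frac{137}{4} \approx -34.25$)
$J = -488$ ($J = \left(-8\right) 61 = -488$)
$f{\left(Z,D \right)} = \frac{137}{4}$ ($f{\left(Z,D \right)} = \left(-1\right) \left(- \frac{137}{4}\right) = \frac{137}{4}$)
$\frac{42332 + \left(7776 + f{\left(44,J \right)}\right) \left(a{\left(35 \right)} + 24263\right)}{-36557 + B{\left(71,113 \right)}} = \frac{42332 + \left(7776 + \frac{137}{4}\right) \left(35 + 24263\right)}{-36557 + \left(113 - 71\right)} = \frac{42332 + \frac{31241}{4} \cdot 24298}{-36557 + \left(113 - 71\right)} = \frac{42332 + \frac{379546909}{2}}{-36557 + 42} = \frac{379631573}{2 \left(-36515\right)} = \frac{379631573}{2} \left(- \frac{1}{36515}\right) = - \frac{379631573}{73030}$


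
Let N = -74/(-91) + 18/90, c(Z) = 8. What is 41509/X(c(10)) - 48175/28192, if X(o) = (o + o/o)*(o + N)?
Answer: 530672795165/1040538528 ≈ 510.00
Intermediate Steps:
N = 461/455 (N = -74*(-1/91) + 18*(1/90) = 74/91 + ⅕ = 461/455 ≈ 1.0132)
X(o) = (1 + o)*(461/455 + o) (X(o) = (o + o/o)*(o + 461/455) = (o + 1)*(461/455 + o) = (1 + o)*(461/455 + o))
41509/X(c(10)) - 48175/28192 = 41509/(461/455 + 8² + (916/455)*8) - 48175/28192 = 41509/(461/455 + 64 + 7328/455) - 48175*1/28192 = 41509/(36909/455) - 48175/28192 = 41509*(455/36909) - 48175/28192 = 18886595/36909 - 48175/28192 = 530672795165/1040538528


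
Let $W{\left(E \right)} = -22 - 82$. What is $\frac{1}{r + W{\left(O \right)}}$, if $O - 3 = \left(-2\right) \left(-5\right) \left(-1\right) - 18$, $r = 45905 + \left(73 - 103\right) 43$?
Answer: $\frac{1}{44511} \approx 2.2466 \cdot 10^{-5}$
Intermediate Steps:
$r = 44615$ ($r = 45905 - 1290 = 44615$)
$O = -25$ ($O = 3 - \left(18 - \left(-2\right) \left(-5\right) \left(-1\right)\right) = 3 + \left(10 \left(-1\right) - 18\right) = 3 - 28 = -25$)
$W{\left(E \right)} = -104$ ($W{\left(E \right)} = -22 - 82 = -104$)
$\frac{1}{r + W{\left(O \right)}} = \frac{1}{44615 - 104} = \frac{1}{44511}$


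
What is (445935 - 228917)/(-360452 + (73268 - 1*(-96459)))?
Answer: -217018/190725 ≈ -1.1379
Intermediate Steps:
(445935 - 228917)/(-360452 + (73268 - 1*(-96459))) = 217018/(-360452 + (73268 + 96459)) = 217018/(-360452 + 169727) = 217018/(-190725) = 217018*(-1/190725) = -217018/190725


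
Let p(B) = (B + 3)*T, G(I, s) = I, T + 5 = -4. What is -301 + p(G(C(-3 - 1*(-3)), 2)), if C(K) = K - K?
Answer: -328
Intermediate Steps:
T = -9 (T = -5 - 4 = -9)
C(K) = 0
p(B) = -27 - 9*B (p(B) = (B + 3)*(-9) = (3 + B)*(-9) = -27 - 9*B)
-301 + p(G(C(-3 - 1*(-3)), 2)) = -301 + (-27 - 9*0) = -301 + (-27 + 0) = -301 - 27 = -328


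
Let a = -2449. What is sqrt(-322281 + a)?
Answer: I*sqrt(324730) ≈ 569.85*I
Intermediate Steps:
sqrt(-322281 + a) = sqrt(-322281 - 2449) = sqrt(-324730) = I*sqrt(324730)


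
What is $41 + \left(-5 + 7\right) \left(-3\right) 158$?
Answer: $-907$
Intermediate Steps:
$41 + \left(-5 + 7\right) \left(-3\right) 158 = 41 + 2 \left(-3\right) 158 = 41 - 948 = -907$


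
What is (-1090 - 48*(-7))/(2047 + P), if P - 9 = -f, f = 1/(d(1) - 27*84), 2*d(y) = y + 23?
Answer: -1701024/4638337 ≈ -0.36673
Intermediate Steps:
d(y) = 23/2 + y/2 (d(y) = (y + 23)/2 = (23 + y)/2 = 23/2 + y/2)
f = -1/2256 (f = 1/((23/2 + (1/2)*1) - 27*84) = 1/((23/2 + 1/2) - 2268) = 1/(12 - 2268) = 1/(-2256) = -1/2256 ≈ -0.00044326)
P = 20305/2256 (P = 9 - 1*(-1/2256) = 9 + 1/2256 = 20305/2256 ≈ 9.0004)
(-1090 - 48*(-7))/(2047 + P) = (-1090 - 48*(-7))/(2047 + 20305/2256) = (-1090 + 336)/(4638337/2256) = -754*2256/4638337 = -1701024/4638337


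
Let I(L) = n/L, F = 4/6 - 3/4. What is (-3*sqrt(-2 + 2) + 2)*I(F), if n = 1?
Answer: -24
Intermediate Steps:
F = -1/12 (F = 4*(1/6) - 3*1/4 = 2/3 - 3/4 = -1/12 ≈ -0.083333)
I(L) = 1/L
(-3*sqrt(-2 + 2) + 2)*I(F) = (-3*sqrt(-2 + 2) + 2)/(-1/12) = (-3*sqrt(0) + 2)*(-12) = (-3*0 + 2)*(-12) = (0 + 2)*(-12) = 2*(-12) = -24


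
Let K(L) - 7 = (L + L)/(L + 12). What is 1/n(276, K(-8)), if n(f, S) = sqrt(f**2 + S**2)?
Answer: sqrt(8465)/25395 ≈ 0.0036230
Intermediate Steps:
K(L) = 7 + 2*L/(12 + L) (K(L) = 7 + (L + L)/(L + 12) = 7 + (2*L)/(12 + L) = 7 + 2*L/(12 + L))
n(f, S) = sqrt(S**2 + f**2)
1/n(276, K(-8)) = 1/(sqrt((3*(28 + 3*(-8))/(12 - 8))**2 + 276**2)) = 1/(sqrt((3*(28 - 24)/4)**2 + 76176)) = 1/(sqrt((3*(1/4)*4)**2 + 76176)) = 1/(sqrt(3**2 + 76176)) = 1/(sqrt(9 + 76176)) = 1/(sqrt(76185)) = 1/(3*sqrt(8465)) = sqrt(8465)/25395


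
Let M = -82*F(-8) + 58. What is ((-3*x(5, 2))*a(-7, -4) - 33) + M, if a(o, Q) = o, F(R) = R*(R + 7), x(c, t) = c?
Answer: -526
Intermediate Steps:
F(R) = R*(7 + R)
M = -598 (M = -(-656)*(7 - 8) + 58 = -(-656)*(-1) + 58 = -82*8 + 58 = -656 + 58 = -598)
((-3*x(5, 2))*a(-7, -4) - 33) + M = (-3*5*(-7) - 33) - 598 = (-15*(-7) - 33) - 598 = (105 - 33) - 598 = 72 - 598 = -526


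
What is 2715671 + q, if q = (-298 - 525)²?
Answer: 3393000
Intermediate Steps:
q = 677329 (q = (-823)² = 677329)
2715671 + q = 2715671 + 677329 = 3393000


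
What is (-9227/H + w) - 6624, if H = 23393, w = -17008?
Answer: -552832603/23393 ≈ -23632.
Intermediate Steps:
(-9227/H + w) - 6624 = (-9227/23393 - 17008) - 6624 = -397877371/23393 - 6624 = -552832603/23393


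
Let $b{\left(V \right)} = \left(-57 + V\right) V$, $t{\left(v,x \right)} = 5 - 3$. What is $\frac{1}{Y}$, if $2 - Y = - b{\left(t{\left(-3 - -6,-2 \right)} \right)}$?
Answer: $- \frac{1}{108} \approx -0.0092593$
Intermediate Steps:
$t{\left(v,x \right)} = 2$ ($t{\left(v,x \right)} = 5 - 3 = 2$)
$b{\left(V \right)} = V \left(-57 + V\right)$
$Y = -108$ ($Y = 2 - - 2 \left(-57 + 2\right) = 2 - - 2 \left(-55\right) = 2 - \left(-1\right) \left(-110\right) = 2 - 110 = -108$)
$\frac{1}{Y} = \frac{1}{-108} = - \frac{1}{108}$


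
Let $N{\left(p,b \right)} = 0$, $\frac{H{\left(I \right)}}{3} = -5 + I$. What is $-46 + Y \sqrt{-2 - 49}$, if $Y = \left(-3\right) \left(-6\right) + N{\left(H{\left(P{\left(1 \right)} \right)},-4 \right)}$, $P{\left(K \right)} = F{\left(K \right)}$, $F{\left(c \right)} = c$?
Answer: $-46 + 18 i \sqrt{51} \approx -46.0 + 128.55 i$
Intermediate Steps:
$P{\left(K \right)} = K$
$H{\left(I \right)} = -15 + 3 I$ ($H{\left(I \right)} = 3 \left(-5 + I\right) = -15 + 3 I$)
$Y = 18$ ($Y = \left(-3\right) \left(-6\right) + 0 = 18 + 0 = 18$)
$-46 + Y \sqrt{-2 - 49} = -46 + 18 \sqrt{-2 - 49} = -46 + 18 \sqrt{-51} = -46 + 18 i \sqrt{51}$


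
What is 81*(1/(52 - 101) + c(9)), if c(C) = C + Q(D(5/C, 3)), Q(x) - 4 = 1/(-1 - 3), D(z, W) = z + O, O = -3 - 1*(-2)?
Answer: 202095/196 ≈ 1031.1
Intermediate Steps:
O = -1 (O = -3 + 2 = -1)
D(z, W) = -1 + z (D(z, W) = z - 1 = -1 + z)
Q(x) = 15/4 (Q(x) = 4 + 1/(-1 - 3) = 4 + 1/(-4) = 4 - 1/4 = 15/4)
c(C) = 15/4 + C (c(C) = C + 15/4 = 15/4 + C)
81*(1/(52 - 101) + c(9)) = 81*(1/(52 - 101) + (15/4 + 9)) = 81*(1/(-49) + 51/4) = 81*(-1/49 + 51/4) = 81*(2495/196) = 202095/196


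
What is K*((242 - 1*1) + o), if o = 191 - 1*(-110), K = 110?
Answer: 59620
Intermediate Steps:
o = 301 (o = 191 + 110 = 301)
K*((242 - 1*1) + o) = 110*((242 - 1*1) + 301) = 110*((242 - 1) + 301) = 110*(241 + 301) = 110*542 = 59620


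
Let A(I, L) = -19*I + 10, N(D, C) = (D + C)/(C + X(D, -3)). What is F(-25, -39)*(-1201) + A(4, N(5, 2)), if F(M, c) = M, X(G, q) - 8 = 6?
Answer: 29959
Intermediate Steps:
X(G, q) = 14 (X(G, q) = 8 + 6 = 14)
N(D, C) = (C + D)/(14 + C) (N(D, C) = (D + C)/(C + 14) = (C + D)/(14 + C))
A(I, L) = 10 - 19*I
F(-25, -39)*(-1201) + A(4, N(5, 2)) = -25*(-1201) + (10 - 19*4) = 30025 + (10 - 76) = 30025 - 66 = 29959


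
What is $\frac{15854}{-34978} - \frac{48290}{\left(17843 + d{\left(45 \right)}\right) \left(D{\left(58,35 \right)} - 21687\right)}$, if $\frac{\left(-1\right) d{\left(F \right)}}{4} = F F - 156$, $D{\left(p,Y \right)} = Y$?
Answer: $- \frac{889249844729}{1962845420438} \approx -0.45304$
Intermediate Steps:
$d{\left(F \right)} = 624 - 4 F^{2}$ ($d{\left(F \right)} = - 4 \left(F F - 156\right) = - 4 \left(F^{2} - 156\right) = - 4 \left(-156 + F^{2}\right) = 624 - 4 F^{2}$)
$\frac{15854}{-34978} - \frac{48290}{\left(17843 + d{\left(45 \right)}\right) \left(D{\left(58,35 \right)} - 21687\right)} = \frac{15854}{-34978} - \frac{48290}{\left(17843 + \left(624 - 4 \cdot 45^{2}\right)\right) \left(35 - 21687\right)} = 15854 \left(- \frac{1}{34978}\right) - \frac{48290}{\left(17843 + \left(624 - 8100\right)\right) \left(-21652\right)} = - \frac{7927}{17489} - \frac{48290}{\left(17843 + \left(624 - 8100\right)\right) \left(-21652\right)} = - \frac{7927}{17489} - \frac{48290}{\left(17843 - 7476\right) \left(-21652\right)} = - \frac{7927}{17489} - \frac{48290}{10367 \left(-21652\right)} = - \frac{7927}{17489} - \frac{48290}{-224466284} = - \frac{7927}{17489} - - \frac{24145}{112233142} = - \frac{7927}{17489} + \frac{24145}{112233142} = - \frac{889249844729}{1962845420438}$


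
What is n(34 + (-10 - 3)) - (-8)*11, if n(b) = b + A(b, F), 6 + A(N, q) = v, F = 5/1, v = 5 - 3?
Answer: 105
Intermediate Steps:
v = 2
F = 5 (F = 5*1 = 5)
A(N, q) = -4 (A(N, q) = -6 + 2 = -4)
n(b) = -4 + b (n(b) = b - 4 = -4 + b)
n(34 + (-10 - 3)) - (-8)*11 = (-4 + (34 + (-10 - 3))) - (-8)*11 = (-4 + (34 - 13)) - 1*(-88) = (-4 + 21) + 88 = 17 + 88 = 105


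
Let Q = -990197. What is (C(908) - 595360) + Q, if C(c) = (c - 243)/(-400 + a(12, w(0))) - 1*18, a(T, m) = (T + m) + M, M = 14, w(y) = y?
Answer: -593005715/374 ≈ -1.5856e+6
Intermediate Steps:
a(T, m) = 14 + T + m (a(T, m) = (T + m) + 14 = 14 + T + m)
C(c) = -6489/374 - c/374 (C(c) = (c - 243)/(-400 + (14 + 12 + 0)) - 1*18 = (-243 + c)/(-400 + 26) - 18 = (-243 + c)/(-374) - 18 = (-243 + c)*(-1/374) - 18 = (243/374 - c/374) - 18 = -6489/374 - c/374)
(C(908) - 595360) + Q = ((-6489/374 - 1/374*908) - 595360) - 990197 = ((-6489/374 - 454/187) - 595360) - 990197 = (-7397/374 - 595360) - 990197 = -222672037/374 - 990197 = -593005715/374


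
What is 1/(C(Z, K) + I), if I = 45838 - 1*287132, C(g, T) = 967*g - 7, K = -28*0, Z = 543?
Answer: 1/283780 ≈ 3.5239e-6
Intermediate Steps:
K = 0
C(g, T) = -7 + 967*g
I = -241294 (I = 45838 - 287132 = -241294)
1/(C(Z, K) + I) = 1/((-7 + 967*543) - 241294) = 1/((-7 + 525081) - 241294) = 1/(525074 - 241294) = 1/283780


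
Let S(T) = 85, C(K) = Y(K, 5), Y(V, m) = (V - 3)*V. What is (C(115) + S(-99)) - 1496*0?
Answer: 12965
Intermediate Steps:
Y(V, m) = V*(-3 + V) (Y(V, m) = (-3 + V)*V = V*(-3 + V))
C(K) = K*(-3 + K)
(C(115) + S(-99)) - 1496*0 = (115*(-3 + 115) + 85) - 1496*0 = (115*112 + 85) + 0 = (12880 + 85) + 0 = 12965 + 0 = 12965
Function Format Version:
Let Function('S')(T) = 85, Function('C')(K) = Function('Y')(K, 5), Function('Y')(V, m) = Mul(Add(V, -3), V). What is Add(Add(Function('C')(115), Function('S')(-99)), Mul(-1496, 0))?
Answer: 12965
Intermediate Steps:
Function('Y')(V, m) = Mul(V, Add(-3, V)) (Function('Y')(V, m) = Mul(Add(-3, V), V) = Mul(V, Add(-3, V)))
Function('C')(K) = Mul(K, Add(-3, K))
Add(Add(Function('C')(115), Function('S')(-99)), Mul(-1496, 0)) = Add(Add(Mul(115, Add(-3, 115)), 85), Mul(-1496, 0)) = Add(Add(Mul(115, 112), 85), 0) = Add(Add(12880, 85), 0) = Add(12965, 0) = 12965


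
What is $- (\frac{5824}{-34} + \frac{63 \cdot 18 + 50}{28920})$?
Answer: $\frac{10524364}{61455} \approx 171.25$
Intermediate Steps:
$- (\frac{5824}{-34} + \frac{63 \cdot 18 + 50}{28920}) = - (5824 \left(- \frac{1}{34}\right) + \left(1134 + 50\right) \frac{1}{28920}) = - (- \frac{2912}{17} + 1184 \cdot \frac{1}{28920}) = - (- \frac{2912}{17} + \frac{148}{3615}) = \left(-1\right) \left(- \frac{10524364}{61455}\right) = \frac{10524364}{61455}$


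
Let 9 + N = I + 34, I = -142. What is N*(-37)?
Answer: 4329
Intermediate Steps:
N = -117 (N = -9 + (-142 + 34) = -9 - 108 = -117)
N*(-37) = -117*(-37) = 4329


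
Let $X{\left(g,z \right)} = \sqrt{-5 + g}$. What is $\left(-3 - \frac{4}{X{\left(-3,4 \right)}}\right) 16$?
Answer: $-48 + 16 i \sqrt{2} \approx -48.0 + 22.627 i$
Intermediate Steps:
$\left(-3 - \frac{4}{X{\left(-3,4 \right)}}\right) 16 = \left(-3 - \frac{4}{\sqrt{-5 - 3}}\right) 16 = \left(-3 - \frac{4}{\sqrt{-8}}\right) 16 = \left(-3 - \frac{4}{2 i \sqrt{2}}\right) 16 = \left(-3 - 4 \left(- \frac{i \sqrt{2}}{4}\right)\right) 16 = \left(-3 + i \sqrt{2}\right) 16 = -48 + 16 i \sqrt{2}$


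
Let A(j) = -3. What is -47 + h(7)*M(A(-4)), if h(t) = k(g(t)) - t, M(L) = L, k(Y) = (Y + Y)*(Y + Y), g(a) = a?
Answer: -614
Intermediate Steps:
k(Y) = 4*Y**2 (k(Y) = (2*Y)*(2*Y) = 4*Y**2)
h(t) = -t + 4*t**2 (h(t) = 4*t**2 - t = -t + 4*t**2)
-47 + h(7)*M(A(-4)) = -47 + (7*(-1 + 4*7))*(-3) = -47 + (7*(-1 + 28))*(-3) = -47 + (7*27)*(-3) = -47 + 189*(-3) = -47 - 567 = -614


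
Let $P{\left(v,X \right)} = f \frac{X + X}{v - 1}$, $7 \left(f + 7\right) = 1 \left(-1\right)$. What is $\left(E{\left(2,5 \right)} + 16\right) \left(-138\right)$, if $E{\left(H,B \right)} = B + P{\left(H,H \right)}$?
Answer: $\frac{7314}{7} \approx 1044.9$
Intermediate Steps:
$f = - \frac{50}{7}$ ($f = -7 + \frac{1 \left(-1\right)}{7} = -7 + \frac{1}{7} \left(-1\right) = -7 - \frac{1}{7} = - \frac{50}{7} \approx -7.1429$)
$P{\left(v,X \right)} = - \frac{100 X}{7 \left(-1 + v\right)}$ ($P{\left(v,X \right)} = - \frac{50 \frac{X + X}{v - 1}}{7} = - \frac{50 \frac{2 X}{-1 + v}}{7} = - \frac{100 X}{7 \left(-1 + v\right)}$)
$E{\left(H,B \right)} = B - \frac{100 H}{-7 + 7 H}$
$\left(E{\left(2,5 \right)} + 16\right) \left(-138\right) = \left(\frac{\left(- \frac{100}{7}\right) 2 + 5 \left(-1 + 2\right)}{-1 + 2} + 16\right) \left(-138\right) = \left(\frac{- \frac{200}{7} + 5 \cdot 1}{1} + 16\right) \left(-138\right) = \left(1 \left(- \frac{200}{7} + 5\right) + 16\right) \left(-138\right) = \left(1 \left(- \frac{165}{7}\right) + 16\right) \left(-138\right) = \left(- \frac{165}{7} + 16\right) \left(-138\right) = \left(- \frac{53}{7}\right) \left(-138\right) = \frac{7314}{7}$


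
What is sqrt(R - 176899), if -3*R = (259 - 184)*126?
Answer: I*sqrt(180049) ≈ 424.32*I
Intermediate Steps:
R = -3150 (R = -(259 - 184)*126/3 = -25*126 = -1/3*9450 = -3150)
sqrt(R - 176899) = sqrt(-3150 - 176899) = sqrt(-180049) = I*sqrt(180049)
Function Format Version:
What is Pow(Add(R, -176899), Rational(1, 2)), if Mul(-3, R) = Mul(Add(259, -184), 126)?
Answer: Mul(I, Pow(180049, Rational(1, 2))) ≈ Mul(424.32, I)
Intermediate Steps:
R = -3150 (R = Mul(Rational(-1, 3), Mul(Add(259, -184), 126)) = Mul(Rational(-1, 3), Mul(75, 126)) = Mul(Rational(-1, 3), 9450) = -3150)
Pow(Add(R, -176899), Rational(1, 2)) = Pow(Add(-3150, -176899), Rational(1, 2)) = Pow(-180049, Rational(1, 2)) = Mul(I, Pow(180049, Rational(1, 2)))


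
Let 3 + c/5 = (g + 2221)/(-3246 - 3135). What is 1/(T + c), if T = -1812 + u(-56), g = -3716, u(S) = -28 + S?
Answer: -6381/12186616 ≈ -0.00052361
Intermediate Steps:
T = -1896 (T = -1812 + (-28 - 56) = -1812 - 84 = -1896)
c = -88240/6381 (c = -15 + 5*((-3716 + 2221)/(-3246 - 3135)) = -15 + 5*(-1495/(-6381)) = -15 + 5*(-1495*(-1/6381)) = -15 + 5*(1495/6381) = -15 + 7475/6381 = -88240/6381 ≈ -13.829)
1/(T + c) = 1/(-1896 - 88240/6381) = 1/(-12186616/6381) = -6381/12186616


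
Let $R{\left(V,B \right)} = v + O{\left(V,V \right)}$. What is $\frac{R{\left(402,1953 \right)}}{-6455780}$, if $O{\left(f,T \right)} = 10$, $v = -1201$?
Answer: $\frac{1191}{6455780} \approx 0.00018449$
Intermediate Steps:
$R{\left(V,B \right)} = -1191$ ($R{\left(V,B \right)} = -1201 + 10 = -1191$)
$\frac{R{\left(402,1953 \right)}}{-6455780} = - \frac{1191}{-6455780} = \left(-1191\right) \left(- \frac{1}{6455780}\right) = \frac{1191}{6455780}$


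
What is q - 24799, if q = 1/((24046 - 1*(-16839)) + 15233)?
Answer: -1391670281/56118 ≈ -24799.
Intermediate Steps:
q = 1/56118 (q = 1/((24046 + 16839) + 15233) = 1/(40885 + 15233) = 1/56118 ≈ 1.7820e-5)
q - 24799 = 1/56118 - 24799 = -1391670281/56118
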